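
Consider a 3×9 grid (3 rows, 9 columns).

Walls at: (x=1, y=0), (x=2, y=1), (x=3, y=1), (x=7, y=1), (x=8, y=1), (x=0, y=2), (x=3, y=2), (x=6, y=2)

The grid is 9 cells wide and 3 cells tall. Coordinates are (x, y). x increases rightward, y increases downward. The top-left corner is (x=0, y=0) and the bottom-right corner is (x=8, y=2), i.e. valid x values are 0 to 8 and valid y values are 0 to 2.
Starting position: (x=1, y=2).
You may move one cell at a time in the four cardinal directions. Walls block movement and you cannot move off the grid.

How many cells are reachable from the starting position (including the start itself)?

Answer: Reachable cells: 5

Derivation:
BFS flood-fill from (x=1, y=2):
  Distance 0: (x=1, y=2)
  Distance 1: (x=1, y=1), (x=2, y=2)
  Distance 2: (x=0, y=1)
  Distance 3: (x=0, y=0)
Total reachable: 5 (grid has 19 open cells total)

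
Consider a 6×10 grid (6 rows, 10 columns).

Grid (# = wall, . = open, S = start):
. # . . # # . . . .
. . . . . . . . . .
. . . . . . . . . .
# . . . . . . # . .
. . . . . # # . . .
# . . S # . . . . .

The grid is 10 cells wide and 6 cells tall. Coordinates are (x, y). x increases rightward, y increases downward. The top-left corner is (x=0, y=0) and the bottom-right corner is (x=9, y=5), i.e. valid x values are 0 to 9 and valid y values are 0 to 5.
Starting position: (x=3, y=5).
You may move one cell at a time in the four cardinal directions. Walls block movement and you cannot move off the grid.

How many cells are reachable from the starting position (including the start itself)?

Answer: Reachable cells: 51

Derivation:
BFS flood-fill from (x=3, y=5):
  Distance 0: (x=3, y=5)
  Distance 1: (x=3, y=4), (x=2, y=5)
  Distance 2: (x=3, y=3), (x=2, y=4), (x=4, y=4), (x=1, y=5)
  Distance 3: (x=3, y=2), (x=2, y=3), (x=4, y=3), (x=1, y=4)
  Distance 4: (x=3, y=1), (x=2, y=2), (x=4, y=2), (x=1, y=3), (x=5, y=3), (x=0, y=4)
  Distance 5: (x=3, y=0), (x=2, y=1), (x=4, y=1), (x=1, y=2), (x=5, y=2), (x=6, y=3)
  Distance 6: (x=2, y=0), (x=1, y=1), (x=5, y=1), (x=0, y=2), (x=6, y=2)
  Distance 7: (x=0, y=1), (x=6, y=1), (x=7, y=2)
  Distance 8: (x=0, y=0), (x=6, y=0), (x=7, y=1), (x=8, y=2)
  Distance 9: (x=7, y=0), (x=8, y=1), (x=9, y=2), (x=8, y=3)
  Distance 10: (x=8, y=0), (x=9, y=1), (x=9, y=3), (x=8, y=4)
  Distance 11: (x=9, y=0), (x=7, y=4), (x=9, y=4), (x=8, y=5)
  Distance 12: (x=7, y=5), (x=9, y=5)
  Distance 13: (x=6, y=5)
  Distance 14: (x=5, y=5)
Total reachable: 51 (grid has 51 open cells total)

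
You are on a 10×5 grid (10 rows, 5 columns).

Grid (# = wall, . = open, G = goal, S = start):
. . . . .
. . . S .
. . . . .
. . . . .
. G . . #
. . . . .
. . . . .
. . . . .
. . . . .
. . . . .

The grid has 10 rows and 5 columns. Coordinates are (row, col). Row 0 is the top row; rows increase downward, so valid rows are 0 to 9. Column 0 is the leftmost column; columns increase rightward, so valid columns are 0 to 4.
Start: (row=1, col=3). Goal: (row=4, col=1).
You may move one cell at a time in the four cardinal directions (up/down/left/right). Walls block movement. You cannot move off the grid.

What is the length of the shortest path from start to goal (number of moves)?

Answer: Shortest path length: 5

Derivation:
BFS from (row=1, col=3) until reaching (row=4, col=1):
  Distance 0: (row=1, col=3)
  Distance 1: (row=0, col=3), (row=1, col=2), (row=1, col=4), (row=2, col=3)
  Distance 2: (row=0, col=2), (row=0, col=4), (row=1, col=1), (row=2, col=2), (row=2, col=4), (row=3, col=3)
  Distance 3: (row=0, col=1), (row=1, col=0), (row=2, col=1), (row=3, col=2), (row=3, col=4), (row=4, col=3)
  Distance 4: (row=0, col=0), (row=2, col=0), (row=3, col=1), (row=4, col=2), (row=5, col=3)
  Distance 5: (row=3, col=0), (row=4, col=1), (row=5, col=2), (row=5, col=4), (row=6, col=3)  <- goal reached here
One shortest path (5 moves): (row=1, col=3) -> (row=1, col=2) -> (row=1, col=1) -> (row=2, col=1) -> (row=3, col=1) -> (row=4, col=1)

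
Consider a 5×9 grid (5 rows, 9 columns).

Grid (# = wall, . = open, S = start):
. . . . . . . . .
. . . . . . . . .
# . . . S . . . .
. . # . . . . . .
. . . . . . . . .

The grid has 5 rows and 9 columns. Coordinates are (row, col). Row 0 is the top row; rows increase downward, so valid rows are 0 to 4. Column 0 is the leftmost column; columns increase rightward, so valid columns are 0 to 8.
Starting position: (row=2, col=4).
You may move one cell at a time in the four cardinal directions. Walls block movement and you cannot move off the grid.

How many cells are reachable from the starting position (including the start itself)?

BFS flood-fill from (row=2, col=4):
  Distance 0: (row=2, col=4)
  Distance 1: (row=1, col=4), (row=2, col=3), (row=2, col=5), (row=3, col=4)
  Distance 2: (row=0, col=4), (row=1, col=3), (row=1, col=5), (row=2, col=2), (row=2, col=6), (row=3, col=3), (row=3, col=5), (row=4, col=4)
  Distance 3: (row=0, col=3), (row=0, col=5), (row=1, col=2), (row=1, col=6), (row=2, col=1), (row=2, col=7), (row=3, col=6), (row=4, col=3), (row=4, col=5)
  Distance 4: (row=0, col=2), (row=0, col=6), (row=1, col=1), (row=1, col=7), (row=2, col=8), (row=3, col=1), (row=3, col=7), (row=4, col=2), (row=4, col=6)
  Distance 5: (row=0, col=1), (row=0, col=7), (row=1, col=0), (row=1, col=8), (row=3, col=0), (row=3, col=8), (row=4, col=1), (row=4, col=7)
  Distance 6: (row=0, col=0), (row=0, col=8), (row=4, col=0), (row=4, col=8)
Total reachable: 43 (grid has 43 open cells total)

Answer: Reachable cells: 43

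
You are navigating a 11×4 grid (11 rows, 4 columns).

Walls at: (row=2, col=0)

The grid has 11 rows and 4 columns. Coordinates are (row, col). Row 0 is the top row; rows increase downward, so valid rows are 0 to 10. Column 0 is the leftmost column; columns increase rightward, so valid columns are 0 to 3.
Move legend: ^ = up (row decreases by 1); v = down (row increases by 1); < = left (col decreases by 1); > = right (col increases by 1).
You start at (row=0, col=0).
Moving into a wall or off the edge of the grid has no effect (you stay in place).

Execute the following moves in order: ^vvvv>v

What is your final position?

Start: (row=0, col=0)
  ^ (up): blocked, stay at (row=0, col=0)
  v (down): (row=0, col=0) -> (row=1, col=0)
  [×3]v (down): blocked, stay at (row=1, col=0)
  > (right): (row=1, col=0) -> (row=1, col=1)
  v (down): (row=1, col=1) -> (row=2, col=1)
Final: (row=2, col=1)

Answer: Final position: (row=2, col=1)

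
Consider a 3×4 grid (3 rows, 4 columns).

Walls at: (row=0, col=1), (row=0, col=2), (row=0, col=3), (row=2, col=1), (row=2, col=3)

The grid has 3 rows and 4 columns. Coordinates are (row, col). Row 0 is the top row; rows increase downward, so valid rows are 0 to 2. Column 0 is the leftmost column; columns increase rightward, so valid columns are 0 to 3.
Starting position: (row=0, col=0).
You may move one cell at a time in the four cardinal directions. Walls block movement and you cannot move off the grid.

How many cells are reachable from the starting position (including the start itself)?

BFS flood-fill from (row=0, col=0):
  Distance 0: (row=0, col=0)
  Distance 1: (row=1, col=0)
  Distance 2: (row=1, col=1), (row=2, col=0)
  Distance 3: (row=1, col=2)
  Distance 4: (row=1, col=3), (row=2, col=2)
Total reachable: 7 (grid has 7 open cells total)

Answer: Reachable cells: 7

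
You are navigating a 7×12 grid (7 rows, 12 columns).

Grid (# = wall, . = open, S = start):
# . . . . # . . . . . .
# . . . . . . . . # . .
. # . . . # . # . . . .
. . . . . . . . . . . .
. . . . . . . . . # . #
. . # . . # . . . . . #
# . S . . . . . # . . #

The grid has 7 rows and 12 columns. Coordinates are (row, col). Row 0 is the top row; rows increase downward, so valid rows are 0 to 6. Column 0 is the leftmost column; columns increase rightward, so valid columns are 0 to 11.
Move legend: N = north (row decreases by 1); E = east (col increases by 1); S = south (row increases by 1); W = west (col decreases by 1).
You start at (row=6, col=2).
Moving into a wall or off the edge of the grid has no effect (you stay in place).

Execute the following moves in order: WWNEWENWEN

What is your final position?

Start: (row=6, col=2)
  W (west): (row=6, col=2) -> (row=6, col=1)
  W (west): blocked, stay at (row=6, col=1)
  N (north): (row=6, col=1) -> (row=5, col=1)
  E (east): blocked, stay at (row=5, col=1)
  W (west): (row=5, col=1) -> (row=5, col=0)
  E (east): (row=5, col=0) -> (row=5, col=1)
  N (north): (row=5, col=1) -> (row=4, col=1)
  W (west): (row=4, col=1) -> (row=4, col=0)
  E (east): (row=4, col=0) -> (row=4, col=1)
  N (north): (row=4, col=1) -> (row=3, col=1)
Final: (row=3, col=1)

Answer: Final position: (row=3, col=1)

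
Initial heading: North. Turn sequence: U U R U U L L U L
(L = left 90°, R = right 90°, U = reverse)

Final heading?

Start: North
  U (U-turn (180°)) -> South
  U (U-turn (180°)) -> North
  R (right (90° clockwise)) -> East
  U (U-turn (180°)) -> West
  U (U-turn (180°)) -> East
  L (left (90° counter-clockwise)) -> North
  L (left (90° counter-clockwise)) -> West
  U (U-turn (180°)) -> East
  L (left (90° counter-clockwise)) -> North
Final: North

Answer: Final heading: North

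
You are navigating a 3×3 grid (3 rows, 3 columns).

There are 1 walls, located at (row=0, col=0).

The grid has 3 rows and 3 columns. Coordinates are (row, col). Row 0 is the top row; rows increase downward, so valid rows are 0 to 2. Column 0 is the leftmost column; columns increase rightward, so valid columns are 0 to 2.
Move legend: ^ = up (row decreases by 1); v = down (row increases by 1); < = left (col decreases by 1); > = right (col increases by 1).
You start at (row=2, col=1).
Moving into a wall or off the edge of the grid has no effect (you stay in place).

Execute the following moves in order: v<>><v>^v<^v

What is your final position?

Start: (row=2, col=1)
  v (down): blocked, stay at (row=2, col=1)
  < (left): (row=2, col=1) -> (row=2, col=0)
  > (right): (row=2, col=0) -> (row=2, col=1)
  > (right): (row=2, col=1) -> (row=2, col=2)
  < (left): (row=2, col=2) -> (row=2, col=1)
  v (down): blocked, stay at (row=2, col=1)
  > (right): (row=2, col=1) -> (row=2, col=2)
  ^ (up): (row=2, col=2) -> (row=1, col=2)
  v (down): (row=1, col=2) -> (row=2, col=2)
  < (left): (row=2, col=2) -> (row=2, col=1)
  ^ (up): (row=2, col=1) -> (row=1, col=1)
  v (down): (row=1, col=1) -> (row=2, col=1)
Final: (row=2, col=1)

Answer: Final position: (row=2, col=1)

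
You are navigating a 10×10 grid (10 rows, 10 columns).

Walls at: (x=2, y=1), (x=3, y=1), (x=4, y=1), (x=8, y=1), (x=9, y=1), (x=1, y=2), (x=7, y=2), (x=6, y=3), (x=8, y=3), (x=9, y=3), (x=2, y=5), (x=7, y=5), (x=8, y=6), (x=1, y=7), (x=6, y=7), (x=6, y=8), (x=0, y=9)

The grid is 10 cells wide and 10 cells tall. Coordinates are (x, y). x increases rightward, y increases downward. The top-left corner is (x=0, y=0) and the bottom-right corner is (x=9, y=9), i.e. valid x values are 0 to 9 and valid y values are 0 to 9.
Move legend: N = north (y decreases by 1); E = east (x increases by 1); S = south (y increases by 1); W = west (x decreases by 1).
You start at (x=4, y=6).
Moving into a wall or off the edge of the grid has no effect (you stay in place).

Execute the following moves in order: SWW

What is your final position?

Start: (x=4, y=6)
  S (south): (x=4, y=6) -> (x=4, y=7)
  W (west): (x=4, y=7) -> (x=3, y=7)
  W (west): (x=3, y=7) -> (x=2, y=7)
Final: (x=2, y=7)

Answer: Final position: (x=2, y=7)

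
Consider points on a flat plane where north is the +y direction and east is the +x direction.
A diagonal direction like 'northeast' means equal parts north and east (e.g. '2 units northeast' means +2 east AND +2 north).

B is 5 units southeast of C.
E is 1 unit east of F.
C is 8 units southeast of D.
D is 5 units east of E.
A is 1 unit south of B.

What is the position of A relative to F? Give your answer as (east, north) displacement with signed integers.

Place F at the origin (east=0, north=0).
  E is 1 unit east of F: delta (east=+1, north=+0); E at (east=1, north=0).
  D is 5 units east of E: delta (east=+5, north=+0); D at (east=6, north=0).
  C is 8 units southeast of D: delta (east=+8, north=-8); C at (east=14, north=-8).
  B is 5 units southeast of C: delta (east=+5, north=-5); B at (east=19, north=-13).
  A is 1 unit south of B: delta (east=+0, north=-1); A at (east=19, north=-14).
Therefore A relative to F: (east=19, north=-14).

Answer: A is at (east=19, north=-14) relative to F.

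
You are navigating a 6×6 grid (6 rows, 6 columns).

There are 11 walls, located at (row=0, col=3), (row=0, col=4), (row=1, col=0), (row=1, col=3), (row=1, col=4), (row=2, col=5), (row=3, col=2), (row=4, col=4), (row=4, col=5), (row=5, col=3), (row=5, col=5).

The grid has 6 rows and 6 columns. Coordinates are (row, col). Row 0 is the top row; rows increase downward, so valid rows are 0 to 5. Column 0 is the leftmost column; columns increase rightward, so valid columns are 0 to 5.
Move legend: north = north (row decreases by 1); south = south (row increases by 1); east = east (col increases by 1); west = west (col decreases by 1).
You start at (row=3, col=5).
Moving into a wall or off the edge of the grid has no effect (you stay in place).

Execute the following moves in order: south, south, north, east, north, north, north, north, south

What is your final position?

Answer: Final position: (row=3, col=5)

Derivation:
Start: (row=3, col=5)
  south (south): blocked, stay at (row=3, col=5)
  south (south): blocked, stay at (row=3, col=5)
  north (north): blocked, stay at (row=3, col=5)
  east (east): blocked, stay at (row=3, col=5)
  [×4]north (north): blocked, stay at (row=3, col=5)
  south (south): blocked, stay at (row=3, col=5)
Final: (row=3, col=5)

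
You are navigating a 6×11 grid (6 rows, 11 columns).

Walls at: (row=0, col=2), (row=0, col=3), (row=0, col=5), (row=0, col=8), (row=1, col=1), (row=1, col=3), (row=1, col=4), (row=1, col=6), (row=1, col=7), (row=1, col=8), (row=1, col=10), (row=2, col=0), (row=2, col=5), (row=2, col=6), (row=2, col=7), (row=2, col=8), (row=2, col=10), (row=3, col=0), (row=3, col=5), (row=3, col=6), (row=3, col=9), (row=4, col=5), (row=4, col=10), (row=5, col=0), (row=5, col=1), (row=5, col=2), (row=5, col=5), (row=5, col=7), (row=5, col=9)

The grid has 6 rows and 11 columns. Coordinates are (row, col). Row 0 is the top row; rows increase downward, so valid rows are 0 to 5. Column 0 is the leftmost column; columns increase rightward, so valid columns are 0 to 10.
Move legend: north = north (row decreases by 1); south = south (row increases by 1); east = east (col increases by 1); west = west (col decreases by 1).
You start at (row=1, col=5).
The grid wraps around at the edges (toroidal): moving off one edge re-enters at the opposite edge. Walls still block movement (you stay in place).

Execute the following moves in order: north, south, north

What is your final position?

Answer: Final position: (row=1, col=5)

Derivation:
Start: (row=1, col=5)
  north (north): blocked, stay at (row=1, col=5)
  south (south): blocked, stay at (row=1, col=5)
  north (north): blocked, stay at (row=1, col=5)
Final: (row=1, col=5)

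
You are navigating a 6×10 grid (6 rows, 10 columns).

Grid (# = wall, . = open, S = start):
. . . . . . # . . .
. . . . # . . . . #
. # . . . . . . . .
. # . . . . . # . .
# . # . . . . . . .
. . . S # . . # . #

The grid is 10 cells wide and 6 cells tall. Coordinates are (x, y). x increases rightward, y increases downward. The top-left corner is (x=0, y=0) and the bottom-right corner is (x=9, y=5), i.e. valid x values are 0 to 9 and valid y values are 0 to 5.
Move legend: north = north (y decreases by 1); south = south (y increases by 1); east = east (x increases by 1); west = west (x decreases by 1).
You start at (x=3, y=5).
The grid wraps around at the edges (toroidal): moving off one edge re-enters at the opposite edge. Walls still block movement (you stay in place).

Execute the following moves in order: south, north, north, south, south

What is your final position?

Answer: Final position: (x=3, y=0)

Derivation:
Start: (x=3, y=5)
  south (south): (x=3, y=5) -> (x=3, y=0)
  north (north): (x=3, y=0) -> (x=3, y=5)
  north (north): (x=3, y=5) -> (x=3, y=4)
  south (south): (x=3, y=4) -> (x=3, y=5)
  south (south): (x=3, y=5) -> (x=3, y=0)
Final: (x=3, y=0)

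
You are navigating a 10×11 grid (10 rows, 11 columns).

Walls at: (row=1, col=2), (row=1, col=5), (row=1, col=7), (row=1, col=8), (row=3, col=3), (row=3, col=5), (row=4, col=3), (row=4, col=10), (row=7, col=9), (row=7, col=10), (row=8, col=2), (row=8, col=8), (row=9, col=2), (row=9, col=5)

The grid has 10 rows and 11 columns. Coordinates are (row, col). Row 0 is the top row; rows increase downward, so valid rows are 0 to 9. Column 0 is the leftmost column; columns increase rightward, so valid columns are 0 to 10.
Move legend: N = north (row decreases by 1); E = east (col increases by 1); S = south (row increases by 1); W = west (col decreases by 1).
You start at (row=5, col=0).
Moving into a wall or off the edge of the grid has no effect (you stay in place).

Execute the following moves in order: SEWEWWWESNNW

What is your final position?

Start: (row=5, col=0)
  S (south): (row=5, col=0) -> (row=6, col=0)
  E (east): (row=6, col=0) -> (row=6, col=1)
  W (west): (row=6, col=1) -> (row=6, col=0)
  E (east): (row=6, col=0) -> (row=6, col=1)
  W (west): (row=6, col=1) -> (row=6, col=0)
  W (west): blocked, stay at (row=6, col=0)
  W (west): blocked, stay at (row=6, col=0)
  E (east): (row=6, col=0) -> (row=6, col=1)
  S (south): (row=6, col=1) -> (row=7, col=1)
  N (north): (row=7, col=1) -> (row=6, col=1)
  N (north): (row=6, col=1) -> (row=5, col=1)
  W (west): (row=5, col=1) -> (row=5, col=0)
Final: (row=5, col=0)

Answer: Final position: (row=5, col=0)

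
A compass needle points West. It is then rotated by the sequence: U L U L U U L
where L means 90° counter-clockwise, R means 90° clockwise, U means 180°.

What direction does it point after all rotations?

Start: West
  U (U-turn (180°)) -> East
  L (left (90° counter-clockwise)) -> North
  U (U-turn (180°)) -> South
  L (left (90° counter-clockwise)) -> East
  U (U-turn (180°)) -> West
  U (U-turn (180°)) -> East
  L (left (90° counter-clockwise)) -> North
Final: North

Answer: Final heading: North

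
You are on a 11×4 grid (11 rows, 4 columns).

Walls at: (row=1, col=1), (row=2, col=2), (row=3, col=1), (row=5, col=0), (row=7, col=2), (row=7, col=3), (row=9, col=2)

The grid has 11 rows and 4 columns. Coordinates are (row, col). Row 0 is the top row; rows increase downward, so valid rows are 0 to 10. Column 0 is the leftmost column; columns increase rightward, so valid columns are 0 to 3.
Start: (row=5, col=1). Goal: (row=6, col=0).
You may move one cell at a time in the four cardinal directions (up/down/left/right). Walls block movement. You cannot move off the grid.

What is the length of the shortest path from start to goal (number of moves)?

Answer: Shortest path length: 2

Derivation:
BFS from (row=5, col=1) until reaching (row=6, col=0):
  Distance 0: (row=5, col=1)
  Distance 1: (row=4, col=1), (row=5, col=2), (row=6, col=1)
  Distance 2: (row=4, col=0), (row=4, col=2), (row=5, col=3), (row=6, col=0), (row=6, col=2), (row=7, col=1)  <- goal reached here
One shortest path (2 moves): (row=5, col=1) -> (row=6, col=1) -> (row=6, col=0)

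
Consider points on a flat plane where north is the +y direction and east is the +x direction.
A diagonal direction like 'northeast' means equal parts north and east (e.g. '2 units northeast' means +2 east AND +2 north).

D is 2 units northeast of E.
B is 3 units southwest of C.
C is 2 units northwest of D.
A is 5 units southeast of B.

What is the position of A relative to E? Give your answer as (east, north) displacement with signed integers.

Place E at the origin (east=0, north=0).
  D is 2 units northeast of E: delta (east=+2, north=+2); D at (east=2, north=2).
  C is 2 units northwest of D: delta (east=-2, north=+2); C at (east=0, north=4).
  B is 3 units southwest of C: delta (east=-3, north=-3); B at (east=-3, north=1).
  A is 5 units southeast of B: delta (east=+5, north=-5); A at (east=2, north=-4).
Therefore A relative to E: (east=2, north=-4).

Answer: A is at (east=2, north=-4) relative to E.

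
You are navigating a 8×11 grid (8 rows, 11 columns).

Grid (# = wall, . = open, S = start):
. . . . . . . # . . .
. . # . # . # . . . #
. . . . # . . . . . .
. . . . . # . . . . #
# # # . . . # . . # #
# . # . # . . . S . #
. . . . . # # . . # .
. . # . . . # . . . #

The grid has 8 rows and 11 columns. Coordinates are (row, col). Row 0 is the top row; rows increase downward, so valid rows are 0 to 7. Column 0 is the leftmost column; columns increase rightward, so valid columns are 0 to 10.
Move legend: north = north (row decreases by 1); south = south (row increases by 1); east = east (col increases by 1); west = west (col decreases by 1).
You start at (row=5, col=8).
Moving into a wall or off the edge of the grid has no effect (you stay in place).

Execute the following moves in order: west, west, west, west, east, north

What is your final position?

Answer: Final position: (row=5, col=6)

Derivation:
Start: (row=5, col=8)
  west (west): (row=5, col=8) -> (row=5, col=7)
  west (west): (row=5, col=7) -> (row=5, col=6)
  west (west): (row=5, col=6) -> (row=5, col=5)
  west (west): blocked, stay at (row=5, col=5)
  east (east): (row=5, col=5) -> (row=5, col=6)
  north (north): blocked, stay at (row=5, col=6)
Final: (row=5, col=6)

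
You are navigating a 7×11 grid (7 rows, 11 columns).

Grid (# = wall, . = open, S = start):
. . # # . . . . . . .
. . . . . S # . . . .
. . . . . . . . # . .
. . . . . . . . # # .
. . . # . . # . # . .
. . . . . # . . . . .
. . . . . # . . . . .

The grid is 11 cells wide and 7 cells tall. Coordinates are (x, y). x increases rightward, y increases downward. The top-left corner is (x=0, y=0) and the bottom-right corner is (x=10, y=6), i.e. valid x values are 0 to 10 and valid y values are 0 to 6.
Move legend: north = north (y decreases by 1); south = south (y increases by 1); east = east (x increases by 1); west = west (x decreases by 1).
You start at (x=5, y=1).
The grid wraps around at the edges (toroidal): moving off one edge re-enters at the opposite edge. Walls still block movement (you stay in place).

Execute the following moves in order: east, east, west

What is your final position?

Start: (x=5, y=1)
  east (east): blocked, stay at (x=5, y=1)
  east (east): blocked, stay at (x=5, y=1)
  west (west): (x=5, y=1) -> (x=4, y=1)
Final: (x=4, y=1)

Answer: Final position: (x=4, y=1)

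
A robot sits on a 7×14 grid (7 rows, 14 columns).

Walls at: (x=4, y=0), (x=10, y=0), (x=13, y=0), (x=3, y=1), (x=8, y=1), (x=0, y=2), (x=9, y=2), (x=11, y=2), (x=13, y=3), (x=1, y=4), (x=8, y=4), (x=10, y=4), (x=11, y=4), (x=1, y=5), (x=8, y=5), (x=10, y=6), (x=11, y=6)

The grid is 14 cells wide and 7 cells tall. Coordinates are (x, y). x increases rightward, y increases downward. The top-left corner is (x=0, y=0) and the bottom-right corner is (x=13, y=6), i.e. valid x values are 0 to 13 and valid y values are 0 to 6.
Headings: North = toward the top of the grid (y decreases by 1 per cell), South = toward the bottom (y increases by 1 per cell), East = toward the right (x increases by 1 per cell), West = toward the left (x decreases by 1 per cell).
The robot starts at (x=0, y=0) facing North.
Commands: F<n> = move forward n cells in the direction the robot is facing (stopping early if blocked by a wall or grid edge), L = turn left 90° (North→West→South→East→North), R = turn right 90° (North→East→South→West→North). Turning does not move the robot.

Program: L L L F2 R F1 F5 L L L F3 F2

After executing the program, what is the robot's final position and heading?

Answer: Final position: (x=0, y=6), facing West

Derivation:
Start: (x=0, y=0), facing North
  L: turn left, now facing West
  L: turn left, now facing South
  L: turn left, now facing East
  F2: move forward 2, now at (x=2, y=0)
  R: turn right, now facing South
  F1: move forward 1, now at (x=2, y=1)
  F5: move forward 5, now at (x=2, y=6)
  L: turn left, now facing East
  L: turn left, now facing North
  L: turn left, now facing West
  F3: move forward 2/3 (blocked), now at (x=0, y=6)
  F2: move forward 0/2 (blocked), now at (x=0, y=6)
Final: (x=0, y=6), facing West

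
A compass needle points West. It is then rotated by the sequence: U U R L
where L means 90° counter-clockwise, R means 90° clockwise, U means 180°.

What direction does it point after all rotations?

Start: West
  U (U-turn (180°)) -> East
  U (U-turn (180°)) -> West
  R (right (90° clockwise)) -> North
  L (left (90° counter-clockwise)) -> West
Final: West

Answer: Final heading: West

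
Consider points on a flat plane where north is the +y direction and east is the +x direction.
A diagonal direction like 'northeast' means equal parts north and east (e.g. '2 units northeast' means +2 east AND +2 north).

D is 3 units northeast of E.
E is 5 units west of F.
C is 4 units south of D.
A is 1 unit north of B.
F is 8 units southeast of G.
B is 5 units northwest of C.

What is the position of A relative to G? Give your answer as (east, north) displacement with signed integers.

Place G at the origin (east=0, north=0).
  F is 8 units southeast of G: delta (east=+8, north=-8); F at (east=8, north=-8).
  E is 5 units west of F: delta (east=-5, north=+0); E at (east=3, north=-8).
  D is 3 units northeast of E: delta (east=+3, north=+3); D at (east=6, north=-5).
  C is 4 units south of D: delta (east=+0, north=-4); C at (east=6, north=-9).
  B is 5 units northwest of C: delta (east=-5, north=+5); B at (east=1, north=-4).
  A is 1 unit north of B: delta (east=+0, north=+1); A at (east=1, north=-3).
Therefore A relative to G: (east=1, north=-3).

Answer: A is at (east=1, north=-3) relative to G.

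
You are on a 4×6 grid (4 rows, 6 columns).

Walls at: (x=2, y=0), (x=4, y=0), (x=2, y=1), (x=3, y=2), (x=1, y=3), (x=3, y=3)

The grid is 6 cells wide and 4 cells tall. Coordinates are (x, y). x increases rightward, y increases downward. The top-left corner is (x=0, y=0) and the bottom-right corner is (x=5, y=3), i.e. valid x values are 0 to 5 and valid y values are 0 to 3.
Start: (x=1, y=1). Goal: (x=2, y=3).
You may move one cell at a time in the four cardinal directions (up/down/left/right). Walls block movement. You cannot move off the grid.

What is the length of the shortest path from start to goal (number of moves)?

Answer: Shortest path length: 3

Derivation:
BFS from (x=1, y=1) until reaching (x=2, y=3):
  Distance 0: (x=1, y=1)
  Distance 1: (x=1, y=0), (x=0, y=1), (x=1, y=2)
  Distance 2: (x=0, y=0), (x=0, y=2), (x=2, y=2)
  Distance 3: (x=0, y=3), (x=2, y=3)  <- goal reached here
One shortest path (3 moves): (x=1, y=1) -> (x=1, y=2) -> (x=2, y=2) -> (x=2, y=3)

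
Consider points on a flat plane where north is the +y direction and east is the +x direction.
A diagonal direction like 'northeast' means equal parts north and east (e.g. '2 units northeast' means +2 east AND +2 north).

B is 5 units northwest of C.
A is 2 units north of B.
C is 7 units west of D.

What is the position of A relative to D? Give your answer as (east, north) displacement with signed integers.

Answer: A is at (east=-12, north=7) relative to D.

Derivation:
Place D at the origin (east=0, north=0).
  C is 7 units west of D: delta (east=-7, north=+0); C at (east=-7, north=0).
  B is 5 units northwest of C: delta (east=-5, north=+5); B at (east=-12, north=5).
  A is 2 units north of B: delta (east=+0, north=+2); A at (east=-12, north=7).
Therefore A relative to D: (east=-12, north=7).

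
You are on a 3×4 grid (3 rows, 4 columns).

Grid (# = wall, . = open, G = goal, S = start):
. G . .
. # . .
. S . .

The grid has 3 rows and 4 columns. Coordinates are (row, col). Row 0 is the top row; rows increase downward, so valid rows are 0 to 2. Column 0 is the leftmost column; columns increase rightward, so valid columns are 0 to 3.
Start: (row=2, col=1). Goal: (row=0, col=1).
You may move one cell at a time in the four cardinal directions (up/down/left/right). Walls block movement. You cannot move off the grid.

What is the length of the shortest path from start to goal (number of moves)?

BFS from (row=2, col=1) until reaching (row=0, col=1):
  Distance 0: (row=2, col=1)
  Distance 1: (row=2, col=0), (row=2, col=2)
  Distance 2: (row=1, col=0), (row=1, col=2), (row=2, col=3)
  Distance 3: (row=0, col=0), (row=0, col=2), (row=1, col=3)
  Distance 4: (row=0, col=1), (row=0, col=3)  <- goal reached here
One shortest path (4 moves): (row=2, col=1) -> (row=2, col=2) -> (row=1, col=2) -> (row=0, col=2) -> (row=0, col=1)

Answer: Shortest path length: 4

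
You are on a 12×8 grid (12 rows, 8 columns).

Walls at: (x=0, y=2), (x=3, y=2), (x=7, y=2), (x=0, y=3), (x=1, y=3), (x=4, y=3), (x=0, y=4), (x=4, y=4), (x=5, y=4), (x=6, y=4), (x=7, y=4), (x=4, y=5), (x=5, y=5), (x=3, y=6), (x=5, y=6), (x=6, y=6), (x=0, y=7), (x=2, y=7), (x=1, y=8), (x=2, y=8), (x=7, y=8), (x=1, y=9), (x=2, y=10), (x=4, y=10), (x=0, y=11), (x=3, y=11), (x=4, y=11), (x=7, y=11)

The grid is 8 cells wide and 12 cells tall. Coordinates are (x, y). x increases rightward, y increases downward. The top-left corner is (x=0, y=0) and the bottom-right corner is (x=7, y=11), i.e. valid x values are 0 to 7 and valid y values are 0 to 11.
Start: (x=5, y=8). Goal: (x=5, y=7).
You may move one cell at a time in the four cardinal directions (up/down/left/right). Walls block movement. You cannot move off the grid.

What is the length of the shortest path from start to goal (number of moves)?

Answer: Shortest path length: 1

Derivation:
BFS from (x=5, y=8) until reaching (x=5, y=7):
  Distance 0: (x=5, y=8)
  Distance 1: (x=5, y=7), (x=4, y=8), (x=6, y=8), (x=5, y=9)  <- goal reached here
One shortest path (1 moves): (x=5, y=8) -> (x=5, y=7)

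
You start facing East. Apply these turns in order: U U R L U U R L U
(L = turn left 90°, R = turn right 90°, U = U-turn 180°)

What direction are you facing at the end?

Answer: Final heading: West

Derivation:
Start: East
  U (U-turn (180°)) -> West
  U (U-turn (180°)) -> East
  R (right (90° clockwise)) -> South
  L (left (90° counter-clockwise)) -> East
  U (U-turn (180°)) -> West
  U (U-turn (180°)) -> East
  R (right (90° clockwise)) -> South
  L (left (90° counter-clockwise)) -> East
  U (U-turn (180°)) -> West
Final: West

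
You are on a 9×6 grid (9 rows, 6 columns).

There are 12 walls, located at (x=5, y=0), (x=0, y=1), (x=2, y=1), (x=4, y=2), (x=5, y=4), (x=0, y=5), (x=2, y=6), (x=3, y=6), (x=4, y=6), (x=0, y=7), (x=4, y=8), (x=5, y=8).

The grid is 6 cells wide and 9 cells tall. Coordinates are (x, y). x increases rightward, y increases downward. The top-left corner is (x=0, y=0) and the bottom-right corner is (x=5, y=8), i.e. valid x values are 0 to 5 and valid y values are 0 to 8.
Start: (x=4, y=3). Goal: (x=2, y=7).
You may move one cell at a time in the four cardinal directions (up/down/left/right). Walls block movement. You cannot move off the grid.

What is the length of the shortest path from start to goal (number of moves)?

BFS from (x=4, y=3) until reaching (x=2, y=7):
  Distance 0: (x=4, y=3)
  Distance 1: (x=3, y=3), (x=5, y=3), (x=4, y=4)
  Distance 2: (x=3, y=2), (x=5, y=2), (x=2, y=3), (x=3, y=4), (x=4, y=5)
  Distance 3: (x=3, y=1), (x=5, y=1), (x=2, y=2), (x=1, y=3), (x=2, y=4), (x=3, y=5), (x=5, y=5)
  Distance 4: (x=3, y=0), (x=4, y=1), (x=1, y=2), (x=0, y=3), (x=1, y=4), (x=2, y=5), (x=5, y=6)
  Distance 5: (x=2, y=0), (x=4, y=0), (x=1, y=1), (x=0, y=2), (x=0, y=4), (x=1, y=5), (x=5, y=7)
  Distance 6: (x=1, y=0), (x=1, y=6), (x=4, y=7)
  Distance 7: (x=0, y=0), (x=0, y=6), (x=1, y=7), (x=3, y=7)
  Distance 8: (x=2, y=7), (x=1, y=8), (x=3, y=8)  <- goal reached here
One shortest path (8 moves): (x=4, y=3) -> (x=4, y=4) -> (x=4, y=5) -> (x=5, y=5) -> (x=5, y=6) -> (x=5, y=7) -> (x=4, y=7) -> (x=3, y=7) -> (x=2, y=7)

Answer: Shortest path length: 8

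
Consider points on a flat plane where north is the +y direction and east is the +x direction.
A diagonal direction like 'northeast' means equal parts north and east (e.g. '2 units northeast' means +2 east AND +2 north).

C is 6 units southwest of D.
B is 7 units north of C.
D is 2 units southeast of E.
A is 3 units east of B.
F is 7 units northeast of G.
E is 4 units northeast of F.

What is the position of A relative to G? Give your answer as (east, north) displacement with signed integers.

Answer: A is at (east=10, north=10) relative to G.

Derivation:
Place G at the origin (east=0, north=0).
  F is 7 units northeast of G: delta (east=+7, north=+7); F at (east=7, north=7).
  E is 4 units northeast of F: delta (east=+4, north=+4); E at (east=11, north=11).
  D is 2 units southeast of E: delta (east=+2, north=-2); D at (east=13, north=9).
  C is 6 units southwest of D: delta (east=-6, north=-6); C at (east=7, north=3).
  B is 7 units north of C: delta (east=+0, north=+7); B at (east=7, north=10).
  A is 3 units east of B: delta (east=+3, north=+0); A at (east=10, north=10).
Therefore A relative to G: (east=10, north=10).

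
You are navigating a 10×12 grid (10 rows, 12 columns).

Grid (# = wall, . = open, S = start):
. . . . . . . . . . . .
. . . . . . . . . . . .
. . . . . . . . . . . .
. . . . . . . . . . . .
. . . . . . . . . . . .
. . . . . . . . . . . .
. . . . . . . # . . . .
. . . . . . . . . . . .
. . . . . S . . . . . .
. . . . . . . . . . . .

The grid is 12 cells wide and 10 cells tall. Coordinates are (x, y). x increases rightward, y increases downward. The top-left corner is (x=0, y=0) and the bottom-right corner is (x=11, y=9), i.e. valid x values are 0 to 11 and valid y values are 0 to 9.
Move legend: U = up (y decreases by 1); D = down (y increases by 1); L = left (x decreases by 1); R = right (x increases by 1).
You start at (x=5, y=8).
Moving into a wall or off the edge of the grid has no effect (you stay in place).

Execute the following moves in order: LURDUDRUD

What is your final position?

Start: (x=5, y=8)
  L (left): (x=5, y=8) -> (x=4, y=8)
  U (up): (x=4, y=8) -> (x=4, y=7)
  R (right): (x=4, y=7) -> (x=5, y=7)
  D (down): (x=5, y=7) -> (x=5, y=8)
  U (up): (x=5, y=8) -> (x=5, y=7)
  D (down): (x=5, y=7) -> (x=5, y=8)
  R (right): (x=5, y=8) -> (x=6, y=8)
  U (up): (x=6, y=8) -> (x=6, y=7)
  D (down): (x=6, y=7) -> (x=6, y=8)
Final: (x=6, y=8)

Answer: Final position: (x=6, y=8)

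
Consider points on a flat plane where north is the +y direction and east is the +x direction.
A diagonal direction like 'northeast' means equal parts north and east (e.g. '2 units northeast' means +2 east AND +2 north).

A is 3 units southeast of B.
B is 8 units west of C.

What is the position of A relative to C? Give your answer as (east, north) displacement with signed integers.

Answer: A is at (east=-5, north=-3) relative to C.

Derivation:
Place C at the origin (east=0, north=0).
  B is 8 units west of C: delta (east=-8, north=+0); B at (east=-8, north=0).
  A is 3 units southeast of B: delta (east=+3, north=-3); A at (east=-5, north=-3).
Therefore A relative to C: (east=-5, north=-3).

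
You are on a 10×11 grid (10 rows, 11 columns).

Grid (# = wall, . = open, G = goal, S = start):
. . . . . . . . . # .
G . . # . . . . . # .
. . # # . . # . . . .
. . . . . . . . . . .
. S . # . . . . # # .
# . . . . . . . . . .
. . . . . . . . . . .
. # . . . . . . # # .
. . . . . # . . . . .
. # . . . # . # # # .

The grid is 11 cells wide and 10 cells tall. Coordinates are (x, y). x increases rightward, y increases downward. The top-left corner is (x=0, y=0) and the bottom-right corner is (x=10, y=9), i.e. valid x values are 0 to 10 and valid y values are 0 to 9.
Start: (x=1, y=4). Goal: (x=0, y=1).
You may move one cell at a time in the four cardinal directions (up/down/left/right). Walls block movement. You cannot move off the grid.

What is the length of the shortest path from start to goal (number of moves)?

Answer: Shortest path length: 4

Derivation:
BFS from (x=1, y=4) until reaching (x=0, y=1):
  Distance 0: (x=1, y=4)
  Distance 1: (x=1, y=3), (x=0, y=4), (x=2, y=4), (x=1, y=5)
  Distance 2: (x=1, y=2), (x=0, y=3), (x=2, y=3), (x=2, y=5), (x=1, y=6)
  Distance 3: (x=1, y=1), (x=0, y=2), (x=3, y=3), (x=3, y=5), (x=0, y=6), (x=2, y=6)
  Distance 4: (x=1, y=0), (x=0, y=1), (x=2, y=1), (x=4, y=3), (x=4, y=5), (x=3, y=6), (x=0, y=7), (x=2, y=7)  <- goal reached here
One shortest path (4 moves): (x=1, y=4) -> (x=0, y=4) -> (x=0, y=3) -> (x=0, y=2) -> (x=0, y=1)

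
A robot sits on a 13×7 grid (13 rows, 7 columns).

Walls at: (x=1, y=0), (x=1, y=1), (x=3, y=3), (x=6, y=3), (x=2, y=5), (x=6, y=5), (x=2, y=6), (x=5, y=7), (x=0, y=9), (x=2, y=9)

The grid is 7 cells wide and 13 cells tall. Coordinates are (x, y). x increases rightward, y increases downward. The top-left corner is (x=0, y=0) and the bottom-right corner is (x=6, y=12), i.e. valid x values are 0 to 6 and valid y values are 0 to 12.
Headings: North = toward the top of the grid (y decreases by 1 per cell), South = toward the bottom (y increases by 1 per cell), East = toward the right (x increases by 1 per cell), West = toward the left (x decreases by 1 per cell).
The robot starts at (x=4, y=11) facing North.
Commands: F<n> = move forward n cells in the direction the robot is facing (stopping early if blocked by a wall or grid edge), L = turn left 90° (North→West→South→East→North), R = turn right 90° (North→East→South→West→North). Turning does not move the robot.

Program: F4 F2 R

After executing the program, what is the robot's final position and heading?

Answer: Final position: (x=4, y=5), facing East

Derivation:
Start: (x=4, y=11), facing North
  F4: move forward 4, now at (x=4, y=7)
  F2: move forward 2, now at (x=4, y=5)
  R: turn right, now facing East
Final: (x=4, y=5), facing East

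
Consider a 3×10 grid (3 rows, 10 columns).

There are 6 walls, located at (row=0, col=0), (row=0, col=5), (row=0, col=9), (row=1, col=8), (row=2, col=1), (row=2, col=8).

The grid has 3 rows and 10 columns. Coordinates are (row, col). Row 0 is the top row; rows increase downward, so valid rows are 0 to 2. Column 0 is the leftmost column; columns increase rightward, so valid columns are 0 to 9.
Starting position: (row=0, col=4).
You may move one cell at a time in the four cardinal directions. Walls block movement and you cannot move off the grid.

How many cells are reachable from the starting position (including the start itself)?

BFS flood-fill from (row=0, col=4):
  Distance 0: (row=0, col=4)
  Distance 1: (row=0, col=3), (row=1, col=4)
  Distance 2: (row=0, col=2), (row=1, col=3), (row=1, col=5), (row=2, col=4)
  Distance 3: (row=0, col=1), (row=1, col=2), (row=1, col=6), (row=2, col=3), (row=2, col=5)
  Distance 4: (row=0, col=6), (row=1, col=1), (row=1, col=7), (row=2, col=2), (row=2, col=6)
  Distance 5: (row=0, col=7), (row=1, col=0), (row=2, col=7)
  Distance 6: (row=0, col=8), (row=2, col=0)
Total reachable: 22 (grid has 24 open cells total)

Answer: Reachable cells: 22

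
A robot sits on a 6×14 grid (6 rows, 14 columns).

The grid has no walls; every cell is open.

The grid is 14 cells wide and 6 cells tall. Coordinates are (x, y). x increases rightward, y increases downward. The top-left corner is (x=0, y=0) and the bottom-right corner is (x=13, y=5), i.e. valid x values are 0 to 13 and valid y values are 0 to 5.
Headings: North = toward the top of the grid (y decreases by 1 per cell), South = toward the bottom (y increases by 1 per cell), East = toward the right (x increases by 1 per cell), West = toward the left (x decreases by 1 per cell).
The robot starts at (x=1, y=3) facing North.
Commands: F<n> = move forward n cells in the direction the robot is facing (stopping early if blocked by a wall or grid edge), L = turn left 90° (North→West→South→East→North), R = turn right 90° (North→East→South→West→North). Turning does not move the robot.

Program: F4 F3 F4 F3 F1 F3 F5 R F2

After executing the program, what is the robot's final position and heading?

Answer: Final position: (x=3, y=0), facing East

Derivation:
Start: (x=1, y=3), facing North
  F4: move forward 3/4 (blocked), now at (x=1, y=0)
  F3: move forward 0/3 (blocked), now at (x=1, y=0)
  F4: move forward 0/4 (blocked), now at (x=1, y=0)
  F3: move forward 0/3 (blocked), now at (x=1, y=0)
  F1: move forward 0/1 (blocked), now at (x=1, y=0)
  F3: move forward 0/3 (blocked), now at (x=1, y=0)
  F5: move forward 0/5 (blocked), now at (x=1, y=0)
  R: turn right, now facing East
  F2: move forward 2, now at (x=3, y=0)
Final: (x=3, y=0), facing East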